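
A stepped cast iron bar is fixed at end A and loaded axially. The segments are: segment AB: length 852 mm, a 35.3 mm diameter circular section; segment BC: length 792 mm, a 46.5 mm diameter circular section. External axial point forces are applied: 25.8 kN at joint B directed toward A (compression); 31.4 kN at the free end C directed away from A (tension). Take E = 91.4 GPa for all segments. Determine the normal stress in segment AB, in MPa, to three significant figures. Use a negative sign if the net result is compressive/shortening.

5.72 MPa

Internal axial forces (sectioning from the free end, tension +): N_BC = 31.4 kN, N_AB = 5.6 kN.
A_AB = 978.7 mm².
σ_AB = N_AB/A_AB = 5600/978.7 = 5.722 MPa.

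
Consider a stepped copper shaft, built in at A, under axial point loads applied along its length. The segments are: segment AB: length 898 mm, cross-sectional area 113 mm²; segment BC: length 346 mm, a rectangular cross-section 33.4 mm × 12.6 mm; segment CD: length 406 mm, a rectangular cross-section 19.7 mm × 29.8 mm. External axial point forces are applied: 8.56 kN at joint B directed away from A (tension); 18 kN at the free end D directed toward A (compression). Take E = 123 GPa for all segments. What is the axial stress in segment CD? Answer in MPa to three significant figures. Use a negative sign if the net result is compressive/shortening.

Internal axial forces (sectioning from the free end, tension +): N_CD = -18 kN, N_BC = -18 kN, N_AB = -9.44 kN.
A_CD = 587.1 mm².
σ_CD = N_CD/A_CD = -18000/587.1 = -30.66 MPa.

-30.7 MPa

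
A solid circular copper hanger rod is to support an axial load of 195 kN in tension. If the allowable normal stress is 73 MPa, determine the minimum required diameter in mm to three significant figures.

58.3 mm

Required area A ≥ P/σ_allow = 195000/73 = 2671 mm².
For a solid circular section, d ≥ √(4A/π) = 58.32 mm.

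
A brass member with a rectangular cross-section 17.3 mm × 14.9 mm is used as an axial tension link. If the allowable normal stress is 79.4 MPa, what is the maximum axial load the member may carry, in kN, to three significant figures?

A = 257.8 mm².
P_max = σ_allow · A = 79.4 · 257.8 = 20470 N = 20.47 kN.

20.5 kN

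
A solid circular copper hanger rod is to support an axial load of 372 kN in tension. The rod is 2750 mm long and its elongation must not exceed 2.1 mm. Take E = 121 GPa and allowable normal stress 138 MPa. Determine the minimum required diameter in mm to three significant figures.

Required area A ≥ P/σ_allow = 372000/138 = 2696 mm².
For a solid circular section, d ≥ √(4A/π) = 58.59 mm.
Elongation limit: A ≥ PL/(Eδ_allow) = 372000·2750/(121000·2.1) = 4026 mm² ⇒ d ≥ 71.6 mm.
The elongation limit governs.

71.6 mm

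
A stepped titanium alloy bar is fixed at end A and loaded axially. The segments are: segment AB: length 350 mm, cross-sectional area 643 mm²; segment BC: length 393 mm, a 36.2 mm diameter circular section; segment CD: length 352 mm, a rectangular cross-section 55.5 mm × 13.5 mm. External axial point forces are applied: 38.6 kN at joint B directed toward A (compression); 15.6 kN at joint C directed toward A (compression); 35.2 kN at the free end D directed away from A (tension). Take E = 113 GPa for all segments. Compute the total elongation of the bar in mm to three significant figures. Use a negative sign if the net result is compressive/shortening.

0.121 mm

Internal axial forces (sectioning from the free end, tension +): N_CD = 35.2 kN, N_BC = 19.6 kN, N_AB = -19 kN.
A_BC = 1029 mm².
A_CD = 749.2 mm².
δ_AB = -19000·350/(643·113000) = -0.09152 mm
δ_BC = 19600·393/(1029·113000) = 0.06623 mm
δ_CD = 35200·352/(749.2·113000) = 0.1463 mm
δ = Σδ_i = 0.1211 mm.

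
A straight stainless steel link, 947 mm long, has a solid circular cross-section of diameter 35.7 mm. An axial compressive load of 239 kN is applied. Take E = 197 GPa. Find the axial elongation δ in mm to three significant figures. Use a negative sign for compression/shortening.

A = 1001 mm².
δ_mech = NL/(AE) = -239000·947/(1001·197000) = -1.148 mm.

-1.15 mm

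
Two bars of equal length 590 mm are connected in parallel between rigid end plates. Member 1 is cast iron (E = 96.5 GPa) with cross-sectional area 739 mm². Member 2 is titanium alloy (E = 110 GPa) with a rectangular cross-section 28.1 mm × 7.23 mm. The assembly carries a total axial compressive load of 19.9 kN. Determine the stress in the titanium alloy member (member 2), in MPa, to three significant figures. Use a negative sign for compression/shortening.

-23.4 MPa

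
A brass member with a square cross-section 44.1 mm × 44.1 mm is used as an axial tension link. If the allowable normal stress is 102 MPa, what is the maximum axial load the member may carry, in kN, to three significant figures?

A = 1945 mm².
P_max = σ_allow · A = 102 · 1945 = 198400 N = 198.4 kN.

198 kN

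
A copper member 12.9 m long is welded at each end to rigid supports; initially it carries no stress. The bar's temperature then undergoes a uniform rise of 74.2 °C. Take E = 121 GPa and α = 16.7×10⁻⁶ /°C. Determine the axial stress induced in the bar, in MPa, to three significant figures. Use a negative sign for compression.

-150 MPa

Free thermal expansion αLΔT = 16.7e-6 · 12900 · 74.2 = 15.98 mm.
The walls impose strain ε = −(15.98)/12900 = -1.2391e-03; σ = Eε = 121000 · -1.2391e-03 = -149.9 MPa.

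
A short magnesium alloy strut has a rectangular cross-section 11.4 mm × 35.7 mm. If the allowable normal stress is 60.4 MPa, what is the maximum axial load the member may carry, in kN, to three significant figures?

A = 407 mm².
P_max = σ_allow · A = 60.4 · 407 = 24580 N = 24.58 kN.

24.6 kN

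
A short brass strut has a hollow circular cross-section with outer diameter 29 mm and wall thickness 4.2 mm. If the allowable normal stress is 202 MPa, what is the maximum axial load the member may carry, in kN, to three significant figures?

A = 327.2 mm².
P_max = σ_allow · A = 202 · 327.2 = 66100 N = 66.1 kN.

66.1 kN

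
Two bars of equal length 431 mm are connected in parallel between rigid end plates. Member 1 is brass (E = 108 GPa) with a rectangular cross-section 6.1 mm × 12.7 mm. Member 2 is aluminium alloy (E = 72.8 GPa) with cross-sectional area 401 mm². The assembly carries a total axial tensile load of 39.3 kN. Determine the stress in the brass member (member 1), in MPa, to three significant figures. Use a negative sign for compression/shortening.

113 MPa

A_1 = 77.47 mm².
Equal strain + equilibrium ⇒ each member carries load in proportion to AE: A₁E₁ = 8367000 N, A₂E₂ = 29190000 N, ΣAE = 37560000 N.
σ₁ = P·E₁/ΣAE = 39300·108000/37560000 = 113 MPa.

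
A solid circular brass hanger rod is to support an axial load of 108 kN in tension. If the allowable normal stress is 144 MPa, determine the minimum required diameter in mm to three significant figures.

Required area A ≥ P/σ_allow = 108000/144 = 750 mm².
For a solid circular section, d ≥ √(4A/π) = 30.9 mm.

30.9 mm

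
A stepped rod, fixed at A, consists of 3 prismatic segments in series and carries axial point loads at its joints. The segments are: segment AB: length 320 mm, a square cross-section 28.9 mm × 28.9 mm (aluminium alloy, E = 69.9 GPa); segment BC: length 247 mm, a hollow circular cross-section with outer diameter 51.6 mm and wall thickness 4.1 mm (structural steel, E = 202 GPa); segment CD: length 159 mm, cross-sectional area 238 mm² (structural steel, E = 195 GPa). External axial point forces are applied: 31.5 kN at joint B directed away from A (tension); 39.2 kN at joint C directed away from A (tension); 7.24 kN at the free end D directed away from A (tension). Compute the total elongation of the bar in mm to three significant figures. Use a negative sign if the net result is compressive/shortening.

0.545 mm

Internal axial forces (sectioning from the free end, tension +): N_CD = 7.24 kN, N_BC = 46.44 kN, N_AB = 77.94 kN.
A_AB = 835.2 mm².
A_BC = 611.8 mm².
δ_AB = 77940·320/(835.2·69900) = 0.4272 mm
δ_BC = 46440·247/(611.8·202000) = 0.09281 mm
δ_CD = 7240·159/(238·195000) = 0.0248 mm
δ = Σδ_i = 0.5448 mm.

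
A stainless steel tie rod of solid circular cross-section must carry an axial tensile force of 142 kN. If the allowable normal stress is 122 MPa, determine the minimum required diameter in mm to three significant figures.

Required area A ≥ P/σ_allow = 142000/122 = 1164 mm².
For a solid circular section, d ≥ √(4A/π) = 38.5 mm.

38.5 mm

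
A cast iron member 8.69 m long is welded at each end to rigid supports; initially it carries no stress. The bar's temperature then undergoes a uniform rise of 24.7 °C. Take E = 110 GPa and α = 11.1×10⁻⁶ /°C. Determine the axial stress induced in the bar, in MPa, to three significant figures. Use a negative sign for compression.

-30.2 MPa

Free thermal expansion αLΔT = 11.1e-6 · 8690 · 24.7 = 2.383 mm.
The walls impose strain ε = −(2.383)/8690 = -2.7417e-04; σ = Eε = 110000 · -2.7417e-04 = -30.16 MPa.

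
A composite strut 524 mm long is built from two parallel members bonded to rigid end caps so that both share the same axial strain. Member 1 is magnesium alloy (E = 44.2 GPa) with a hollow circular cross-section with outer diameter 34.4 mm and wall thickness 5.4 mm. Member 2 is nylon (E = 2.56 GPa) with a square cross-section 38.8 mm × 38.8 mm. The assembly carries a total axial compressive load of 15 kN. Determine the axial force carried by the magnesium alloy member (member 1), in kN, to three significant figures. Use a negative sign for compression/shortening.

A_1 = 492 mm².
A_2 = 1505 mm².
Equal strain + equilibrium ⇒ each member carries load in proportion to AE: A₁E₁ = 21750000 N, A₂E₂ = 3854000 N, ΣAE = 25600000 N.
F₁ = P·A₁E₁/ΣAE = -15000·21750000/25600000 = -12740 N.

-12.7 kN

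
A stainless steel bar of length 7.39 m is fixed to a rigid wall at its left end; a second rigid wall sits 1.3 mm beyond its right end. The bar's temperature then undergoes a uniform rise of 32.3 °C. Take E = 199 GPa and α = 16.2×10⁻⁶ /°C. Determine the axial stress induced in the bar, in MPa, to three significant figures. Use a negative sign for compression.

-69.1 MPa

Free thermal expansion αLΔT = 16.2e-6 · 7390 · 32.3 = 3.867 mm.
The walls engage after the gap closes; constrained expansion = 3.867 − 1.3 = 2.567 mm.
The walls impose strain ε = −(2.567)/7390 = -3.4735e-04; σ = Eε = 199000 · -3.4735e-04 = -69.12 MPa.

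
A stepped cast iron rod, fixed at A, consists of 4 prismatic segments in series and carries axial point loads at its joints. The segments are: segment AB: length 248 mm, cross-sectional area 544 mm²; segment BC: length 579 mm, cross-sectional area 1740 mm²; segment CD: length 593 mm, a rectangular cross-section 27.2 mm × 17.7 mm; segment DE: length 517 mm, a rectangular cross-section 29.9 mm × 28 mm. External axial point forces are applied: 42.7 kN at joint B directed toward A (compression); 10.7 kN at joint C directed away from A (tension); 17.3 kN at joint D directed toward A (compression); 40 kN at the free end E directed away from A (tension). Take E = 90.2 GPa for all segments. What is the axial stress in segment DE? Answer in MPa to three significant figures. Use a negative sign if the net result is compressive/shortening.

Internal axial forces (sectioning from the free end, tension +): N_DE = 40 kN, N_CD = 22.7 kN, N_BC = 33.4 kN, N_AB = -9.3 kN.
A_DE = 837.2 mm².
σ_DE = N_DE/A_DE = 40000/837.2 = 47.78 MPa.

47.8 MPa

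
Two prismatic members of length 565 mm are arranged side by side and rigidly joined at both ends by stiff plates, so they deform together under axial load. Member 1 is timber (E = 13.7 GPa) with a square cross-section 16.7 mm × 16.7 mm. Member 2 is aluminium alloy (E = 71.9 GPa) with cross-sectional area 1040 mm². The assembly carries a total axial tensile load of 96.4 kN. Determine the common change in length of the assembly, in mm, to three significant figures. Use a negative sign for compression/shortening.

A_1 = 278.9 mm².
Equal strain + equilibrium ⇒ each member carries load in proportion to AE: A₁E₁ = 3821000 N, A₂E₂ = 74780000 N, ΣAE = 78600000 N.
δ = PL/ΣAE = 96400·565/78600000 = 0.693 mm.

0.693 mm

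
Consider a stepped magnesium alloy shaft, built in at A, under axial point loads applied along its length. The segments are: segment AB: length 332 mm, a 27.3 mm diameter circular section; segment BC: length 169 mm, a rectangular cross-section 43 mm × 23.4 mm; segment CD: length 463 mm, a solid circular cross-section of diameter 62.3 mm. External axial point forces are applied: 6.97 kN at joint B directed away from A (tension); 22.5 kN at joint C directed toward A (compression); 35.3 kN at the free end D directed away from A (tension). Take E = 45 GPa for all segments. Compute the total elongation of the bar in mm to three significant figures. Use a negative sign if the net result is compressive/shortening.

0.416 mm

Internal axial forces (sectioning from the free end, tension +): N_CD = 35.3 kN, N_BC = 12.8 kN, N_AB = 19.77 kN.
A_AB = 585.3 mm².
A_BC = 1006 mm².
A_CD = 3048 mm².
δ_AB = 19770·332/(585.3·45000) = 0.2492 mm
δ_BC = 12800·169/(1006·45000) = 0.04777 mm
δ_CD = 35300·463/(3048·45000) = 0.1191 mm
δ = Σδ_i = 0.4161 mm.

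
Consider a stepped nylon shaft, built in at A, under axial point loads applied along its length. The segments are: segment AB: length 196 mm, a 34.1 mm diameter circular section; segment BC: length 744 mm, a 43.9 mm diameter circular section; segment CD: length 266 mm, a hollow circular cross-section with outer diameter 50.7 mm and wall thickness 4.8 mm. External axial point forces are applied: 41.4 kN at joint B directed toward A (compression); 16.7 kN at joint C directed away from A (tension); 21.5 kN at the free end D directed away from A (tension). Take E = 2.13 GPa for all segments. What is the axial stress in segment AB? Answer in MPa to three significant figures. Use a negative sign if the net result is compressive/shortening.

-3.50 MPa

Internal axial forces (sectioning from the free end, tension +): N_CD = 21.5 kN, N_BC = 38.2 kN, N_AB = -3.2 kN.
A_AB = 913.3 mm².
σ_AB = N_AB/A_AB = -3200/913.3 = -3.504 MPa.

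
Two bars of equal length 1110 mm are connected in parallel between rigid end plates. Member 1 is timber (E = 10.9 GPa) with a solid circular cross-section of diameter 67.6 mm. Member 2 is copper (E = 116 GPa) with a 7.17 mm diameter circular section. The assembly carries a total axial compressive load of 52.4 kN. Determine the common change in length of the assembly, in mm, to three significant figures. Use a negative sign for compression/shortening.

A_1 = 3589 mm².
A_2 = 40.38 mm².
Equal strain + equilibrium ⇒ each member carries load in proportion to AE: A₁E₁ = 39120000 N, A₂E₂ = 4684000 N, ΣAE = 43800000 N.
δ = PL/ΣAE = -52400·1110/43800000 = -1.328 mm.

-1.33 mm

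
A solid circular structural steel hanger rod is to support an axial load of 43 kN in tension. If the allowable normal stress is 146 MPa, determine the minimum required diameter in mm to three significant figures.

19.4 mm

Required area A ≥ P/σ_allow = 43000/146 = 294.5 mm².
For a solid circular section, d ≥ √(4A/π) = 19.36 mm.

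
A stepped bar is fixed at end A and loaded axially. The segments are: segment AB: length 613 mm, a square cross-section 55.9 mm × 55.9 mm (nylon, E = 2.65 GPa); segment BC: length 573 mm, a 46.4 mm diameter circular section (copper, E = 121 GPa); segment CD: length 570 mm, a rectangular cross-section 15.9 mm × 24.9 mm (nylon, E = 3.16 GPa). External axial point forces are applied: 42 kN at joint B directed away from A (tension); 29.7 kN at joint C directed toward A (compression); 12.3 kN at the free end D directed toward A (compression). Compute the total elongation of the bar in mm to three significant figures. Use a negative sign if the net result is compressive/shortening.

-5.72 mm

Internal axial forces (sectioning from the free end, tension +): N_CD = -12.3 kN, N_BC = -42 kN, N_AB = 0 kN.
A_AB = 3125 mm².
A_BC = 1691 mm².
A_CD = 395.9 mm².
δ_AB = 0·613/(3125·2650) = 0 mm
δ_BC = -42000·573/(1691·121000) = -0.1176 mm
δ_CD = -12300·570/(395.9·3160) = -5.604 mm
δ = Σδ_i = -5.722 mm.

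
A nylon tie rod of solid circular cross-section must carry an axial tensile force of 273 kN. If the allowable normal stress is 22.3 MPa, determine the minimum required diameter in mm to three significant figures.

Required area A ≥ P/σ_allow = 273000/22.3 = 12240 mm².
For a solid circular section, d ≥ √(4A/π) = 124.8 mm.

125 mm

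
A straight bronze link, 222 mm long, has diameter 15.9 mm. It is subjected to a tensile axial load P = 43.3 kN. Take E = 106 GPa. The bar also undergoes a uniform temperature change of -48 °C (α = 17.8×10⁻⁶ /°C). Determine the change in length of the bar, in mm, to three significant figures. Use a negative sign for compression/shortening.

A = 198.6 mm².
δ_mech = NL/(AE) = 43300·222/(198.6·106000) = 0.4567 mm.
δ_thermal = αLΔT = 17.8e-6·222·-48 = -0.1897 mm.
δ = δ_mech + δ_thermal = 0.267 mm.

0.267 mm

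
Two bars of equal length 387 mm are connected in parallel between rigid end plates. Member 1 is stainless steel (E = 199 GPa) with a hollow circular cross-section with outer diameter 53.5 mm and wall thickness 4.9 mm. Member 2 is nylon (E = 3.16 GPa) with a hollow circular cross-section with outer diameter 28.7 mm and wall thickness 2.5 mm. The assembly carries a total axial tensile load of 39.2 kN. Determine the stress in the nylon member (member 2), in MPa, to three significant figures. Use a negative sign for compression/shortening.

0.828 MPa

A_1 = 748.1 mm².
A_2 = 205.8 mm².
Equal strain + equilibrium ⇒ each member carries load in proportion to AE: A₁E₁ = 148900000 N, A₂E₂ = 650200 N, ΣAE = 149500000 N.
σ₂ = P·E₂/ΣAE = 39200·3160/149500000 = 0.8284 MPa.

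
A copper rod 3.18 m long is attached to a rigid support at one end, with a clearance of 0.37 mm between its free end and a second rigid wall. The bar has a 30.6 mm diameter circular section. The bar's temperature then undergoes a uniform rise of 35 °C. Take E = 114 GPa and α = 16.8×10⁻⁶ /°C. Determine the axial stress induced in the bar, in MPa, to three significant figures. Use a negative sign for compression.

-53.8 MPa

Free thermal expansion αLΔT = 16.8e-6 · 3180 · 35 = 1.87 mm.
The walls engage after the gap closes; constrained expansion = 1.87 − 0.37 = 1.5 mm.
The walls impose strain ε = −(1.5)/3180 = -4.7165e-04; σ = Eε = 114000 · -4.7165e-04 = -53.77 MPa.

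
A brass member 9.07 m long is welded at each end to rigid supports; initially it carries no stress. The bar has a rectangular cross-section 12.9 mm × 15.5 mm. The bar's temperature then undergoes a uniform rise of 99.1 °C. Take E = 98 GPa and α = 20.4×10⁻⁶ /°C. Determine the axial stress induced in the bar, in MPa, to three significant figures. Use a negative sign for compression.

-198 MPa

Free thermal expansion αLΔT = 20.4e-6 · 9070 · 99.1 = 18.34 mm.
The walls impose strain ε = −(18.34)/9070 = -2.0216e-03; σ = Eε = 98000 · -2.0216e-03 = -198.1 MPa.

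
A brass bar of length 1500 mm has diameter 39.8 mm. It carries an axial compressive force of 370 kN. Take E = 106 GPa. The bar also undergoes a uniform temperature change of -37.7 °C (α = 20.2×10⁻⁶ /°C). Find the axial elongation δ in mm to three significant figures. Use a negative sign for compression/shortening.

A = 1244 mm².
δ_mech = NL/(AE) = -370000·1500/(1244·106000) = -4.209 mm.
δ_thermal = αLΔT = 20.2e-6·1500·-37.7 = -1.142 mm.
δ = δ_mech + δ_thermal = -5.351 mm.

-5.35 mm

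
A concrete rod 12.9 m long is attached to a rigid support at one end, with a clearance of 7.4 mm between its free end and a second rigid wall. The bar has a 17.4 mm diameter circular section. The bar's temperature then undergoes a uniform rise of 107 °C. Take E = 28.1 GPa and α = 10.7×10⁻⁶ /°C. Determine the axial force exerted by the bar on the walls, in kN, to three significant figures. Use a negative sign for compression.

-3.82 kN

Free thermal expansion αLΔT = 10.7e-6 · 12900 · 107 = 14.77 mm.
The walls engage after the gap closes; constrained expansion = 14.77 − 7.4 = 7.369 mm.
The walls impose strain ε = −(7.369)/12900 = -5.7126e-04; σ = Eε = 28100 · -5.7126e-04 = -16.05 MPa.
Wall reaction R = σ·A = -16.05·237.8 = -3817 N = -3.817 kN.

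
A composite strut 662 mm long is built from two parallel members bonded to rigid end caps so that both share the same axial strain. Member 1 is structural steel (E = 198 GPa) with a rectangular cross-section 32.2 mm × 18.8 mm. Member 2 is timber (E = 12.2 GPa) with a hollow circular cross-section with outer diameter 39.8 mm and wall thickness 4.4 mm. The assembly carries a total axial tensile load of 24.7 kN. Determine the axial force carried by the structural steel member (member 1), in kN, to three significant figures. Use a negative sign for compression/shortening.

23.5 kN

A_1 = 605.4 mm².
A_2 = 489.3 mm².
Equal strain + equilibrium ⇒ each member carries load in proportion to AE: A₁E₁ = 119900000 N, A₂E₂ = 5970000 N, ΣAE = 125800000 N.
F₁ = P·A₁E₁/ΣAE = 24700·119900000/125800000 = 23530 N.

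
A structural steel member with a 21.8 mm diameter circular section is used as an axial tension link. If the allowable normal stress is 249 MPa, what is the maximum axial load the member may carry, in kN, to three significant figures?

92.9 kN

A = 373.3 mm².
P_max = σ_allow · A = 249 · 373.3 = 92940 N = 92.94 kN.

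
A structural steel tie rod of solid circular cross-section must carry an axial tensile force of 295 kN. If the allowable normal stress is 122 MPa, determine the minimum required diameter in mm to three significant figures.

55.5 mm

Required area A ≥ P/σ_allow = 295000/122 = 2418 mm².
For a solid circular section, d ≥ √(4A/π) = 55.49 mm.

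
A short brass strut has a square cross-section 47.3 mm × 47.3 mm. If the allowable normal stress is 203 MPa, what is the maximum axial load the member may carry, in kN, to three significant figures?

454 kN

A = 2237 mm².
P_max = σ_allow · A = 203 · 2237 = 454200 N = 454.2 kN.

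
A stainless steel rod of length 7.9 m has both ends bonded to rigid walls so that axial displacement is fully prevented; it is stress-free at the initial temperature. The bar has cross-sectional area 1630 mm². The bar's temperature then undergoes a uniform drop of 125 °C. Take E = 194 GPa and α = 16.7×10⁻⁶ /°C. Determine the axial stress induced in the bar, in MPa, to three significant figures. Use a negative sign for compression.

Free thermal expansion αLΔT = 16.7e-6 · 7900 · -125 = -16.49 mm.
The walls impose strain ε = −(-16.49)/7900 = 2.0875e-03; σ = Eε = 194000 · 2.0875e-03 = 405 MPa.

405 MPa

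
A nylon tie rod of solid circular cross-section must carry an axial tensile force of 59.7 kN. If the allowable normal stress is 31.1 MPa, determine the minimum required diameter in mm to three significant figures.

49.4 mm

Required area A ≥ P/σ_allow = 59700/31.1 = 1920 mm².
For a solid circular section, d ≥ √(4A/π) = 49.44 mm.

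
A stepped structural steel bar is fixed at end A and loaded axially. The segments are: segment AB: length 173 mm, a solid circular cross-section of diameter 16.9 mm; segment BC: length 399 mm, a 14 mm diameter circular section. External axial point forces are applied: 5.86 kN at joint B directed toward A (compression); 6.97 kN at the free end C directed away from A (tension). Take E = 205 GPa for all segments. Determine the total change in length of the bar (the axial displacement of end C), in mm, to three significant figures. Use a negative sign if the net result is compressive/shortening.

Internal axial forces (sectioning from the free end, tension +): N_BC = 6.97 kN, N_AB = 1.11 kN.
A_AB = 224.3 mm².
A_BC = 153.9 mm².
δ_AB = 1110·173/(224.3·205000) = 0.004176 mm
δ_BC = 6970·399/(153.9·205000) = 0.08813 mm
δ = Σδ_i = 0.0923 mm.

0.0923 mm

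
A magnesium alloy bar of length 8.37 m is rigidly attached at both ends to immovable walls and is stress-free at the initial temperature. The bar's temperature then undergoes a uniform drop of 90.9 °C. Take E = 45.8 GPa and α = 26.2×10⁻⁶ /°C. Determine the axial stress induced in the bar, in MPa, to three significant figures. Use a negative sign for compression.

Free thermal expansion αLΔT = 26.2e-6 · 8370 · -90.9 = -19.93 mm.
The walls impose strain ε = −(-19.93)/8370 = 2.3816e-03; σ = Eε = 45800 · 2.3816e-03 = 109.1 MPa.

109 MPa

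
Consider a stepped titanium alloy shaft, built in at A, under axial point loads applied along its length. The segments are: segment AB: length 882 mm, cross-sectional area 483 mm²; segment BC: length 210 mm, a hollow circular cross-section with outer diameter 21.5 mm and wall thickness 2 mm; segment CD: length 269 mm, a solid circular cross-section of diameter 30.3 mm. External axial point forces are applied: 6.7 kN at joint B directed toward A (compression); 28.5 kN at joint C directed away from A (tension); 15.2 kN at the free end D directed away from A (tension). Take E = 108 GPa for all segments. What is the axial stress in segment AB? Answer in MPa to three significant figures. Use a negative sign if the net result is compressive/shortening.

76.6 MPa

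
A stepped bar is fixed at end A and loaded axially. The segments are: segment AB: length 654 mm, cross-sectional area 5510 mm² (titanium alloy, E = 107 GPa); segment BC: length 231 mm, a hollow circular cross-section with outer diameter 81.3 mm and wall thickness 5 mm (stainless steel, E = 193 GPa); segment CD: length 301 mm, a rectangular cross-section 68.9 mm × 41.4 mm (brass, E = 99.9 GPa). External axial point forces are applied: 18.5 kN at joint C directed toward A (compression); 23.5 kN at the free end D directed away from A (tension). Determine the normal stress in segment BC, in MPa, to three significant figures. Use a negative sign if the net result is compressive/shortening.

4.17 MPa

Internal axial forces (sectioning from the free end, tension +): N_CD = 23.5 kN, N_BC = 5 kN, N_AB = 5 kN.
A_BC = 1199 mm².
σ_BC = N_BC/A_BC = 5000/1199 = 4.172 MPa.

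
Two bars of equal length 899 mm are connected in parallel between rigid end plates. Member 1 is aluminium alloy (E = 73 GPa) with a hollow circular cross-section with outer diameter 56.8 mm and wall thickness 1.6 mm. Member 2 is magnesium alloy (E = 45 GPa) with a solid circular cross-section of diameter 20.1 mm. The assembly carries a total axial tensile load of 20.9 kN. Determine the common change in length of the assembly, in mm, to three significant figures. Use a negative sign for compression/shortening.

A_1 = 277.5 mm².
A_2 = 317.3 mm².
Equal strain + equilibrium ⇒ each member carries load in proportion to AE: A₁E₁ = 20250000 N, A₂E₂ = 14280000 N, ΣAE = 34530000 N.
δ = PL/ΣAE = 20900·899/34530000 = 0.5441 mm.

0.544 mm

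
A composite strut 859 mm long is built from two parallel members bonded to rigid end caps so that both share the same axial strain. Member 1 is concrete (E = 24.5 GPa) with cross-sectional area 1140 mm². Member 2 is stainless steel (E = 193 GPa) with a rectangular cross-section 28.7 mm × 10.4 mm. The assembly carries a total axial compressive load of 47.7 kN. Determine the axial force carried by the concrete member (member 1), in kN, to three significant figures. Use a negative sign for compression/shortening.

-15.6 kN

A_2 = 298.5 mm².
Equal strain + equilibrium ⇒ each member carries load in proportion to AE: A₁E₁ = 27930000 N, A₂E₂ = 57610000 N, ΣAE = 85540000 N.
F₁ = P·A₁E₁/ΣAE = -47700·27930000/85540000 = -15580 N.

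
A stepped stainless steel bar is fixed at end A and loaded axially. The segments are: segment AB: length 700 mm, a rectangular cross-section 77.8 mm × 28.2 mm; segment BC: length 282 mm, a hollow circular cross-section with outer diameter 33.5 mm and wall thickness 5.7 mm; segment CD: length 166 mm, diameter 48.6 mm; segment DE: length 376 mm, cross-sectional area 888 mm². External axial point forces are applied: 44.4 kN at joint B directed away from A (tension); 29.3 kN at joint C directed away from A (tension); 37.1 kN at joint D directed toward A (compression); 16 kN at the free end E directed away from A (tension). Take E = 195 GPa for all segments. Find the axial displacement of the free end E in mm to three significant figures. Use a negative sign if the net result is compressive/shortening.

Internal axial forces (sectioning from the free end, tension +): N_DE = 16 kN, N_CD = -21.1 kN, N_BC = 8.2 kN, N_AB = 52.6 kN.
A_AB = 2194 mm².
A_BC = 497.8 mm².
A_CD = 1855 mm².
δ_AB = 52600·700/(2194·195000) = 0.08606 mm
δ_BC = 8200·282/(497.8·195000) = 0.02382 mm
δ_CD = -21100·166/(1855·195000) = -0.009683 mm
δ_DE = 16000·376/(888·195000) = 0.03474 mm
δ = Σδ_i = 0.1349 mm.

0.135 mm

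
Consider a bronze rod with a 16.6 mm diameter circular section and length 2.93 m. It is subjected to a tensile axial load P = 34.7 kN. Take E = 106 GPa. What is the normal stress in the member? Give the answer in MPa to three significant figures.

160 MPa

A = 216.4 mm².
σ = N/A = 34700/216.4 = 160.3 MPa.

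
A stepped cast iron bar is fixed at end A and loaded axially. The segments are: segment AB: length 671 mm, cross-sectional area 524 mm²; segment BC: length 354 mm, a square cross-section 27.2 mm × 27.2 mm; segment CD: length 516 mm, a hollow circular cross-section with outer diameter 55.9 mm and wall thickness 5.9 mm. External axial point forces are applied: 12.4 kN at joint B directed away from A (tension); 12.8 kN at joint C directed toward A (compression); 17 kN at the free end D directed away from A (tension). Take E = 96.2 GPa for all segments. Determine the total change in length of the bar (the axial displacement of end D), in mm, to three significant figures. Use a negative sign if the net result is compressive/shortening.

0.340 mm

Internal axial forces (sectioning from the free end, tension +): N_CD = 17 kN, N_BC = 4.2 kN, N_AB = 16.6 kN.
A_BC = 739.8 mm².
A_CD = 926.8 mm².
δ_AB = 16600·671/(524·96200) = 0.221 mm
δ_BC = 4200·354/(739.8·96200) = 0.02089 mm
δ_CD = 17000·516/(926.8·96200) = 0.09839 mm
δ = Σδ_i = 0.3402 mm.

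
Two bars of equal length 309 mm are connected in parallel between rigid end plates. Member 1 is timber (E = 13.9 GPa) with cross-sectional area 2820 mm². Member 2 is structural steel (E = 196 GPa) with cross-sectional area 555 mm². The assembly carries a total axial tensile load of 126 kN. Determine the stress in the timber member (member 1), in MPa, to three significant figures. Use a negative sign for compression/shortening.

11.8 MPa

Equal strain + equilibrium ⇒ each member carries load in proportion to AE: A₁E₁ = 39200000 N, A₂E₂ = 108800000 N, ΣAE = 148000000 N.
σ₁ = P·E₁/ΣAE = 126000·13900/148000000 = 11.84 MPa.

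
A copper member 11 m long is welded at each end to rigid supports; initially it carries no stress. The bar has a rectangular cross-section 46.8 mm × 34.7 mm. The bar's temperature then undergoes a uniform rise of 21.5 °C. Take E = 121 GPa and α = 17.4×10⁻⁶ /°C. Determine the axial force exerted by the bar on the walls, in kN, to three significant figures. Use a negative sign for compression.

Free thermal expansion αLΔT = 17.4e-6 · 11000 · 21.5 = 4.115 mm.
The walls impose strain ε = −(4.115)/11000 = -3.7410e-04; σ = Eε = 121000 · -3.7410e-04 = -45.27 MPa.
Wall reaction R = σ·A = -45.27·1624 = -73510 N = -73.51 kN.

-73.5 kN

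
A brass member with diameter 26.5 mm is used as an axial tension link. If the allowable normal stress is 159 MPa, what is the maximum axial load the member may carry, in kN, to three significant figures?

87.7 kN

A = 551.5 mm².
P_max = σ_allow · A = 159 · 551.5 = 87700 N = 87.7 kN.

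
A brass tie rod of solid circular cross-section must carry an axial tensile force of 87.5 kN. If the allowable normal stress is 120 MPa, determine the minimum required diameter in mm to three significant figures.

Required area A ≥ P/σ_allow = 87500/120 = 729.2 mm².
For a solid circular section, d ≥ √(4A/π) = 30.47 mm.

30.5 mm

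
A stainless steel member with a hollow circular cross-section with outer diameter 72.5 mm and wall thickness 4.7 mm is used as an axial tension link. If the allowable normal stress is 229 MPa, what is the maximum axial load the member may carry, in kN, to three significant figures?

A = 1001 mm².
P_max = σ_allow · A = 229 · 1001 = 229300 N = 229.3 kN.

229 kN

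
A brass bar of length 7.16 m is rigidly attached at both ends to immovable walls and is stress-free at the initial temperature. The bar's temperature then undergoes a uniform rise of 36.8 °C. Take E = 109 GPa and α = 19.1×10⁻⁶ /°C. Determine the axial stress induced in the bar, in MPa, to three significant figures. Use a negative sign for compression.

-76.6 MPa

Free thermal expansion αLΔT = 19.1e-6 · 7160 · 36.8 = 5.033 mm.
The walls impose strain ε = −(5.033)/7160 = -7.0288e-04; σ = Eε = 109000 · -7.0288e-04 = -76.61 MPa.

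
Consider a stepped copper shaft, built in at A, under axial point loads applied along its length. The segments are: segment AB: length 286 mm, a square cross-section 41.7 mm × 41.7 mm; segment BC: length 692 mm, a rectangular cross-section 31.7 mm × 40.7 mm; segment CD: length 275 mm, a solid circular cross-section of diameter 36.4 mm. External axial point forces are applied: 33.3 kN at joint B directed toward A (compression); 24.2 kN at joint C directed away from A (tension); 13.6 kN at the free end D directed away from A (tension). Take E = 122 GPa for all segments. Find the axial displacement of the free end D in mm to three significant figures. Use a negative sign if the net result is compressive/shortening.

Internal axial forces (sectioning from the free end, tension +): N_CD = 13.6 kN, N_BC = 37.8 kN, N_AB = 4.5 kN.
A_AB = 1739 mm².
A_BC = 1290 mm².
A_CD = 1041 mm².
δ_AB = 4500·286/(1739·122000) = 0.006067 mm
δ_BC = 37800·692/(1290·122000) = 0.1662 mm
δ_CD = 13600·275/(1041·122000) = 0.02946 mm
δ = Σδ_i = 0.2017 mm.

0.202 mm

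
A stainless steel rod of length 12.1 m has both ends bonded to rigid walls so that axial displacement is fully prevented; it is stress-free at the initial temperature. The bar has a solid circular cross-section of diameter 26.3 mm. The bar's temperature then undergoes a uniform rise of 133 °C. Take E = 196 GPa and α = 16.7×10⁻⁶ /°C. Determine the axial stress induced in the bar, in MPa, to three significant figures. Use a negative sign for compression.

Free thermal expansion αLΔT = 16.7e-6 · 12100 · 133 = 26.88 mm.
The walls impose strain ε = −(26.88)/12100 = -2.2211e-03; σ = Eε = 196000 · -2.2211e-03 = -435.3 MPa.

-435 MPa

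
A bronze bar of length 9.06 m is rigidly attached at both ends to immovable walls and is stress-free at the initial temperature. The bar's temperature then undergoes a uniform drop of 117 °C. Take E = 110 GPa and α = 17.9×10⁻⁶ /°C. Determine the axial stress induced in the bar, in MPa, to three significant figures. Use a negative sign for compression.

230 MPa

Free thermal expansion αLΔT = 17.9e-6 · 9060 · -117 = -18.97 mm.
The walls impose strain ε = −(-18.97)/9060 = 2.0943e-03; σ = Eε = 110000 · 2.0943e-03 = 230.4 MPa.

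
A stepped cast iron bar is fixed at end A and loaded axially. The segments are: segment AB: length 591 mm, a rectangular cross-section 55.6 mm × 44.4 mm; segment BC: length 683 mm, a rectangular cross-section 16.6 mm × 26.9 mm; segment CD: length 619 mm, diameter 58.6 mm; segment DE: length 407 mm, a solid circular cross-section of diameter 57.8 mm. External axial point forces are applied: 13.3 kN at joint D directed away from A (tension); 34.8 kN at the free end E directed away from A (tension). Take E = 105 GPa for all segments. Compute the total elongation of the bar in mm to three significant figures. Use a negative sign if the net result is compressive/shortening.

Internal axial forces (sectioning from the free end, tension +): N_DE = 34.8 kN, N_CD = 48.1 kN, N_BC = 48.1 kN, N_AB = 48.1 kN.
A_AB = 2469 mm².
A_BC = 446.5 mm².
A_CD = 2697 mm².
A_DE = 2624 mm².
δ_AB = 48100·591/(2469·105000) = 0.1097 mm
δ_BC = 48100·683/(446.5·105000) = 0.7007 mm
δ_CD = 48100·619/(2697·105000) = 0.1051 mm
δ_DE = 34800·407/(2624·105000) = 0.05141 mm
δ = Σδ_i = 0.9669 mm.

0.967 mm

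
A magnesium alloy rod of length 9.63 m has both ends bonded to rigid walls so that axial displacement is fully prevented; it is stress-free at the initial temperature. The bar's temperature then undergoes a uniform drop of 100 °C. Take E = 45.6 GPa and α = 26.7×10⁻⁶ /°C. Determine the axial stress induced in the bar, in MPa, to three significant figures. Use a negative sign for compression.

Free thermal expansion αLΔT = 26.7e-6 · 9630 · -100 = -25.71 mm.
The walls impose strain ε = −(-25.71)/9630 = 2.6700e-03; σ = Eε = 45600 · 2.6700e-03 = 121.8 MPa.

122 MPa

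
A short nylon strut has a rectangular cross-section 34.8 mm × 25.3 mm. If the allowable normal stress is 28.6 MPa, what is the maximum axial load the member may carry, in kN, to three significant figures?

25.2 kN

A = 880.4 mm².
P_max = σ_allow · A = 28.6 · 880.4 = 25180 N = 25.18 kN.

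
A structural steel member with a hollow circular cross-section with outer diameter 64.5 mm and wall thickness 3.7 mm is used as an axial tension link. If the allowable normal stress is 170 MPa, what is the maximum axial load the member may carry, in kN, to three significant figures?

120 kN

A = 706.7 mm².
P_max = σ_allow · A = 170 · 706.7 = 120100 N = 120.1 kN.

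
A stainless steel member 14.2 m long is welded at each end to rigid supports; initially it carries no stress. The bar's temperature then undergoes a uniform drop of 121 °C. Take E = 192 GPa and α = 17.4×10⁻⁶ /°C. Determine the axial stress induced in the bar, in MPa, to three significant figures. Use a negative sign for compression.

404 MPa

Free thermal expansion αLΔT = 17.4e-6 · 14200 · -121 = -29.9 mm.
The walls impose strain ε = −(-29.9)/14200 = 2.1054e-03; σ = Eε = 192000 · 2.1054e-03 = 404.2 MPa.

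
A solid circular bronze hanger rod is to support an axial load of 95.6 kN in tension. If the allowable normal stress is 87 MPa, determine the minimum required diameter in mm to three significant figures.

Required area A ≥ P/σ_allow = 95600/87 = 1099 mm².
For a solid circular section, d ≥ √(4A/π) = 37.4 mm.

37.4 mm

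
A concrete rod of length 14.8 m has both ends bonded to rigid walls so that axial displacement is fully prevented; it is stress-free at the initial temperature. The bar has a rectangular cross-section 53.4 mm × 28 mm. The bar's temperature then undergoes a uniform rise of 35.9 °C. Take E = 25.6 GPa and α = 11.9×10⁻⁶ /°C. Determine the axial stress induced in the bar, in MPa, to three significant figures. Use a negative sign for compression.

Free thermal expansion αLΔT = 11.9e-6 · 14800 · 35.9 = 6.323 mm.
The walls impose strain ε = −(6.323)/14800 = -4.2721e-04; σ = Eε = 25600 · -4.2721e-04 = -10.94 MPa.

-10.9 MPa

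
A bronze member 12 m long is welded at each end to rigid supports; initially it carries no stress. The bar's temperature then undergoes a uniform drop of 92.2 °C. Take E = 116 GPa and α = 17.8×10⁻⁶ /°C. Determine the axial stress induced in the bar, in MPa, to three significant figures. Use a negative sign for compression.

Free thermal expansion αLΔT = 17.8e-6 · 12000 · -92.2 = -19.69 mm.
The walls impose strain ε = −(-19.69)/12000 = 1.6412e-03; σ = Eε = 116000 · 1.6412e-03 = 190.4 MPa.

190 MPa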